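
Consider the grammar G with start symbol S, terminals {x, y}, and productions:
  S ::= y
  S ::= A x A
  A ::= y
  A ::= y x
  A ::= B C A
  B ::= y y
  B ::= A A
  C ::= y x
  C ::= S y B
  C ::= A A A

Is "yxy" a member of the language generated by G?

yes

S ⇒ AxA ⇒ yxA ⇒ yxy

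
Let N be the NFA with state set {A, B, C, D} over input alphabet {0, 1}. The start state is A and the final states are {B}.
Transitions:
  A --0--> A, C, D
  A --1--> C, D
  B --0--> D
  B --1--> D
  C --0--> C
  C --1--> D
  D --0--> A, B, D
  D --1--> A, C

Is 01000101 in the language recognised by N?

Start: {A}
read 0: {A, C, D}
read 1: {A, C, D}
read 0: {A, B, C, D}
read 0: {A, B, C, D}
read 0: {A, B, C, D}
read 1: {A, C, D}
read 0: {A, B, C, D}
read 1: {A, C, D}
Reachable ∩ accepting = {} — empty.

rejected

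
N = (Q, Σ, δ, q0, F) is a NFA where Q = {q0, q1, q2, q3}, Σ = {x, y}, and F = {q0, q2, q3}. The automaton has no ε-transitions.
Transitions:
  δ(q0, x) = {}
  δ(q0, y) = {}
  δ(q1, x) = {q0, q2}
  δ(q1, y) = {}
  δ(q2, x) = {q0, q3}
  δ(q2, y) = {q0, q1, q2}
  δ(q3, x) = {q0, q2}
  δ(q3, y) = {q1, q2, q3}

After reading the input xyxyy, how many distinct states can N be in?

0

Start: {q0}
read x: {}
The reachable set is empty and stays empty for the remaining 4 symbols.
Final reachable set {} has 0 states.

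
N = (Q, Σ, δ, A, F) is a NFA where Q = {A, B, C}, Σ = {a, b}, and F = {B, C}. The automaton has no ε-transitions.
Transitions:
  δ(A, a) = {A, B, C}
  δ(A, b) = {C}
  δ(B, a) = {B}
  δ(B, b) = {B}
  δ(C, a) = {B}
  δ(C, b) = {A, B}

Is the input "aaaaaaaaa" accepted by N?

accepted

Start: {A}
read a: {A, B, C}
read a: {A, B, C}
read a: {A, B, C}
read a: {A, B, C}
read a: {A, B, C}
read a: {A, B, C}
read a: {A, B, C}
read a: {A, B, C}
read a: {A, B, C}
Reachable ∩ accepting = {B, C} — nonempty.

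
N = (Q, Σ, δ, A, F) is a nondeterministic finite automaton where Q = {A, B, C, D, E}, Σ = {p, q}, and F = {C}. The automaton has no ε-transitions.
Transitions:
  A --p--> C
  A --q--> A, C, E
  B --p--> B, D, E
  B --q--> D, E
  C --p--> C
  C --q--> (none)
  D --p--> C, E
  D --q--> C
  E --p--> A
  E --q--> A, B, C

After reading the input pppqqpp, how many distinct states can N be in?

0

Start: {A}
read p: {C}
read p: {C}
read p: {C}
read q: {}
The reachable set is empty and stays empty for the remaining 3 symbols.
Final reachable set {} has 0 states.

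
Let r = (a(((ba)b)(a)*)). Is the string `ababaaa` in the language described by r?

Split as a·babaaa: a matches a and (((ba)b)(a)*) matches babaaa.

yes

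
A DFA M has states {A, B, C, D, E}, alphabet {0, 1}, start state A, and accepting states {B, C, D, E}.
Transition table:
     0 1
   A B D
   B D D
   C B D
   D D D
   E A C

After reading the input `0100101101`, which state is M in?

D

A --0--> B
B --1--> D
D --0--> D
D --0--> D
D --1--> D
D --0--> D
D --1--> D
D --1--> D
D --0--> D
D --1--> D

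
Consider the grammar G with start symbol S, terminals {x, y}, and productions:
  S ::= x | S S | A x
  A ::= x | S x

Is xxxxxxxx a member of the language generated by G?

S ⇒ SS ⇒ SSS ⇒ SSSS ⇒ AxSSS ⇒ xxSSS ⇒ xxxSS ⇒ xxxAxS ⇒ xxxSxxS ⇒ xxxSSxxS ⇒ xxxxSxxS ⇒ xxxxxxxS ⇒ xxxxxxxx

yes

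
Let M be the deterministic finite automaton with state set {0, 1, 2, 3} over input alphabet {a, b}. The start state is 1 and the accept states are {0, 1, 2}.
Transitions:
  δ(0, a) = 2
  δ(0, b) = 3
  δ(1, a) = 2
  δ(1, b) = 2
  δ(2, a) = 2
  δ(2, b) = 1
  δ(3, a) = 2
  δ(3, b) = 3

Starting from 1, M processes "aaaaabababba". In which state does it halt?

1 --a--> 2
2 --a--> 2
2 --a--> 2
2 --a--> 2
2 --a--> 2
2 --b--> 1
1 --a--> 2
2 --b--> 1
1 --a--> 2
2 --b--> 1
1 --b--> 2
2 --a--> 2

2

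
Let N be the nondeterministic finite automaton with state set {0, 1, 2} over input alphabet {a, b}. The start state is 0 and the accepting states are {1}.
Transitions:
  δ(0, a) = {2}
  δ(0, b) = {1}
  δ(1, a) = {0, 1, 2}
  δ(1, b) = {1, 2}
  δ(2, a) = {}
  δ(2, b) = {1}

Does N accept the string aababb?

rejected

Start: {0}
read a: {2}
read a: {}
The reachable set is empty and stays empty for the remaining 4 symbols.
Reachable ∩ accepting = {} — empty.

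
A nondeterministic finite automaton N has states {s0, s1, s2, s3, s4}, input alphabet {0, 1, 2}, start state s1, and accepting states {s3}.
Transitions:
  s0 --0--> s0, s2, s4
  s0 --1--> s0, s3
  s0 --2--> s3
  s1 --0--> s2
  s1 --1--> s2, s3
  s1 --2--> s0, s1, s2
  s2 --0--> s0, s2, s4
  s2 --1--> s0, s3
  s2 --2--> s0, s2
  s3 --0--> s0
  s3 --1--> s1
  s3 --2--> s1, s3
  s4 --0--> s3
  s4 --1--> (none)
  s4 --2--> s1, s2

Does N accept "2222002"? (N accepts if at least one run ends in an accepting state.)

Start: {s1}
read 2: {s0, s1, s2}
read 2: {s0, s1, s2, s3}
read 2: {s0, s1, s2, s3}
read 2: {s0, s1, s2, s3}
read 0: {s0, s2, s4}
read 0: {s0, s2, s3, s4}
read 2: {s0, s1, s2, s3}
Reachable ∩ accepting = {s3} — nonempty.

accepted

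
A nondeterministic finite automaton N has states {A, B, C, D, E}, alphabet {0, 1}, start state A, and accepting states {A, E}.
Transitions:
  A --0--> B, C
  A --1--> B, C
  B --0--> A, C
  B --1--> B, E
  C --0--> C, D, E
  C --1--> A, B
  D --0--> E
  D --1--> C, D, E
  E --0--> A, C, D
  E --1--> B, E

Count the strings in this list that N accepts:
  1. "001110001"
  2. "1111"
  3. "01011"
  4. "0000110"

4

"001110001": accepted
"1111": accepted
"01011": accepted
"0000110": accepted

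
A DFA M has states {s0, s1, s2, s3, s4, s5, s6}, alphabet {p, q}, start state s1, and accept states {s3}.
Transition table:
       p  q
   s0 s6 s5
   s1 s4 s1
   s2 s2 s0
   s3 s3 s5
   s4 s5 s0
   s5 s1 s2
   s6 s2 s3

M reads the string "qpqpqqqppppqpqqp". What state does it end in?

s1 --q--> s1
s1 --p--> s4
s4 --q--> s0
s0 --p--> s6
s6 --q--> s3
s3 --q--> s5
s5 --q--> s2
s2 --p--> s2
s2 --p--> s2
s2 --p--> s2
s2 --p--> s2
s2 --q--> s0
s0 --p--> s6
s6 --q--> s3
s3 --q--> s5
s5 --p--> s1

s1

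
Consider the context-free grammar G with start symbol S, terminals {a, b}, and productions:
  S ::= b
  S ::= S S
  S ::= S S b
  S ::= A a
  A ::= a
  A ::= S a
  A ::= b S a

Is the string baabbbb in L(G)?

S ⇒ SS ⇒ AaS ⇒ SaaS ⇒ baaS ⇒ baaSSb ⇒ baabSb ⇒ baabSSb ⇒ baabbSb ⇒ baabbbb

yes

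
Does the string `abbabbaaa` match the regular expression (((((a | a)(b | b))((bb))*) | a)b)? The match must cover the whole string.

No split of abbabbaaa into u·v has ((((a|a)(b|b))((bb))*)|a) matching u and b matching v.

no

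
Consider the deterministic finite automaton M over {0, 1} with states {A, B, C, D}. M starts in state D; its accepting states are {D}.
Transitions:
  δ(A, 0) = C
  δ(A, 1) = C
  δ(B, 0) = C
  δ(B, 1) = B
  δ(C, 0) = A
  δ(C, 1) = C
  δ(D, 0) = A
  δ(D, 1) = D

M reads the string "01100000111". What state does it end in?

D --0--> A
A --1--> C
C --1--> C
C --0--> A
A --0--> C
C --0--> A
A --0--> C
C --0--> A
A --1--> C
C --1--> C
C --1--> C

C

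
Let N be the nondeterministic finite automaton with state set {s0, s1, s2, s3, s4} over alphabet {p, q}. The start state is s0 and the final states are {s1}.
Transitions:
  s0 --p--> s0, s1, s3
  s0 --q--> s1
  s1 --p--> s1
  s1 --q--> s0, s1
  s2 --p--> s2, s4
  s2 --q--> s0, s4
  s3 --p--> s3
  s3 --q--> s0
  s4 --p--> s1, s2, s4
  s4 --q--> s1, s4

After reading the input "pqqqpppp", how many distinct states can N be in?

3

Start: {s0}
read p: {s0, s1, s3}
read q: {s0, s1}
read q: {s0, s1}
read q: {s0, s1}
read p: {s0, s1, s3}
read p: {s0, s1, s3}
read p: {s0, s1, s3}
read p: {s0, s1, s3}
Final reachable set {s0, s1, s3} has 3 states.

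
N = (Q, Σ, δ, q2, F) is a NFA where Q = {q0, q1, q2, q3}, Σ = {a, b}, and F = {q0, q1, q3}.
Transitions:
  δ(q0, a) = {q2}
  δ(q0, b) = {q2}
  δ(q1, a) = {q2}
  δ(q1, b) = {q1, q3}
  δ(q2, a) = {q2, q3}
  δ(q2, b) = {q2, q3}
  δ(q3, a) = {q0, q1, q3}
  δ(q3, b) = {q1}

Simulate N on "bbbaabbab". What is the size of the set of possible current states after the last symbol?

3

Start: {q2}
read b: {q2, q3}
read b: {q1, q2, q3}
read b: {q1, q2, q3}
read a: {q0, q1, q2, q3}
read a: {q0, q1, q2, q3}
read b: {q1, q2, q3}
read b: {q1, q2, q3}
read a: {q0, q1, q2, q3}
read b: {q1, q2, q3}
Final reachable set {q1, q2, q3} has 3 states.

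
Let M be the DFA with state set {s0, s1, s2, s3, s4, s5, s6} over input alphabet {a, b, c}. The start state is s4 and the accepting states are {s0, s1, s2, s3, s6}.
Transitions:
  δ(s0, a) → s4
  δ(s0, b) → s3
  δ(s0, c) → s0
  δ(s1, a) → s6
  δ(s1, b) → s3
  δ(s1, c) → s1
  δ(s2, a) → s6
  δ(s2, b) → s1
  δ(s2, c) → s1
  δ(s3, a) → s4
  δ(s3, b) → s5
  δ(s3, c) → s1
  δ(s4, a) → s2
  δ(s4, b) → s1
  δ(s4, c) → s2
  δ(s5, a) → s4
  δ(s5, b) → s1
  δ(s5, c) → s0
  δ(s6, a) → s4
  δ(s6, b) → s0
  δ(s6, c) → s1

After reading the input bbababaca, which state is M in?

s4 --b--> s1
s1 --b--> s3
s3 --a--> s4
s4 --b--> s1
s1 --a--> s6
s6 --b--> s0
s0 --a--> s4
s4 --c--> s2
s2 --a--> s6

s6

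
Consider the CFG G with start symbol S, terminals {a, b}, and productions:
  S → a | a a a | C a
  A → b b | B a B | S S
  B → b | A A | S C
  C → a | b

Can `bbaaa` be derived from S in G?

no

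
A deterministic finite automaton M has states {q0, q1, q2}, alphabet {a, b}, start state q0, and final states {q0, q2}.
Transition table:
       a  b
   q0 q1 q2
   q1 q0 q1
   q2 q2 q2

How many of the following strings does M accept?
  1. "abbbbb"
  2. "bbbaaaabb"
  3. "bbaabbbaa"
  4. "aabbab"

3

"abbbbb": rejected
"bbbaaaabb": accepted
"bbaabbbaa": accepted
"aabbab": accepted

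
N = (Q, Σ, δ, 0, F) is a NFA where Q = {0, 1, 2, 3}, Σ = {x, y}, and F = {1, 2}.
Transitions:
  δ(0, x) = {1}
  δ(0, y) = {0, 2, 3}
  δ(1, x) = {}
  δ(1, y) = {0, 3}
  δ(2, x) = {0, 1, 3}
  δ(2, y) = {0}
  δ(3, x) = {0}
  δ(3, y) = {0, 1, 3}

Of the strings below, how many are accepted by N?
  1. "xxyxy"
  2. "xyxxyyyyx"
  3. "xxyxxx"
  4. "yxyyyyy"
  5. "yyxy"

"xxyxy": rejected
"xyxxyyyyx": accepted
"xxyxxx": rejected
"yxyyyyy": accepted
"yyxy": accepted

3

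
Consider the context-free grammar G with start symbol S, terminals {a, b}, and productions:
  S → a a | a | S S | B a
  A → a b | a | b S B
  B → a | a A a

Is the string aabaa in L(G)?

yes

S ⇒ Ba ⇒ aAaa ⇒ aabaa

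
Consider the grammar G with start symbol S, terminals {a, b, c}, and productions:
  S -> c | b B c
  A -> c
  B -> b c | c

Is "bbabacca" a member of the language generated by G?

no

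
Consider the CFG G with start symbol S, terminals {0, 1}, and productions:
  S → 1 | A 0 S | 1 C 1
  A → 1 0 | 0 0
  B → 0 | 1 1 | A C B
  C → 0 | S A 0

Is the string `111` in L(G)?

no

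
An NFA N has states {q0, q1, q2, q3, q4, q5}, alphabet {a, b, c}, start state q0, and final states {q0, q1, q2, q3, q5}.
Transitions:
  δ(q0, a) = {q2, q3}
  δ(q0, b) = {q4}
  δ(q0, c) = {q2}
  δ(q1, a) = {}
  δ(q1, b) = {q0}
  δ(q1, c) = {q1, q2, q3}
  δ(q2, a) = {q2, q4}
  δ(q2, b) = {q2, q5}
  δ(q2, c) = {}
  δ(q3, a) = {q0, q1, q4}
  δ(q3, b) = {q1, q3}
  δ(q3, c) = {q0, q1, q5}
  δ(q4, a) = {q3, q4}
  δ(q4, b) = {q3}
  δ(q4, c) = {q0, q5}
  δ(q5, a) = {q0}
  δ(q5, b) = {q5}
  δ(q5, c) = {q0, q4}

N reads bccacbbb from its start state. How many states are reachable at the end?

Start: {q0}
read b: {q4}
read c: {q0, q5}
read c: {q0, q2, q4}
read a: {q2, q3, q4}
read c: {q0, q1, q5}
read b: {q0, q4, q5}
read b: {q3, q4, q5}
read b: {q1, q3, q5}
Final reachable set {q1, q3, q5} has 3 states.

3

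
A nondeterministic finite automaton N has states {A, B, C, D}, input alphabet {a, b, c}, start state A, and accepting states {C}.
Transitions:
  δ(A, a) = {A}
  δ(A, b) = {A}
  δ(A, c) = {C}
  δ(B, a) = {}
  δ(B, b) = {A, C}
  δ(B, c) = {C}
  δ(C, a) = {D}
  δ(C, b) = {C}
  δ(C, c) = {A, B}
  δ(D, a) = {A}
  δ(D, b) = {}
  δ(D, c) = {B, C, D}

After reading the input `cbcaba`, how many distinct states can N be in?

1

Start: {A}
read c: {C}
read b: {C}
read c: {A, B}
read a: {A}
read b: {A}
read a: {A}
Final reachable set {A} has 1 state.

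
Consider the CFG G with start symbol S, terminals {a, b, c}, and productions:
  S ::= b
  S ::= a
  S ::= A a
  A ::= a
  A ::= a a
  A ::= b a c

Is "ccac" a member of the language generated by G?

no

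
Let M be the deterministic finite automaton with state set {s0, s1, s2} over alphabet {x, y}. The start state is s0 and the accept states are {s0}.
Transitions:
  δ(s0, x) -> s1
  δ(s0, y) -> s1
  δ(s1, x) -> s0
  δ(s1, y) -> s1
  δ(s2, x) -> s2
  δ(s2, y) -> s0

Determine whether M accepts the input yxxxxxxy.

s0 --y--> s1
s1 --x--> s0
s0 --x--> s1
s1 --x--> s0
s0 --x--> s1
s1 --x--> s0
s0 --x--> s1
s1 --y--> s1
End in state s1, which is not an accepting state.

rejected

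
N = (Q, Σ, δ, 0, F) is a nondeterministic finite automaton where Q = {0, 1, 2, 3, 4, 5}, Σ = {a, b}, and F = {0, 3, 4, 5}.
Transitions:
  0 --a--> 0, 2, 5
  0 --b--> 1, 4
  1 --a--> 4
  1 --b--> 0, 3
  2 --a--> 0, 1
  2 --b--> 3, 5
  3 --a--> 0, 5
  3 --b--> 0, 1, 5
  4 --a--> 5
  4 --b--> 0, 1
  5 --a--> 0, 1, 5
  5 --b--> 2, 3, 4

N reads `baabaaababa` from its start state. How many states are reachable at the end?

5

Start: {0}
read b: {1, 4}
read a: {4, 5}
read a: {0, 1, 5}
read b: {0, 1, 2, 3, 4}
read a: {0, 1, 2, 4, 5}
read a: {0, 1, 2, 4, 5}
read a: {0, 1, 2, 4, 5}
read b: {0, 1, 2, 3, 4, 5}
read a: {0, 1, 2, 4, 5}
read b: {0, 1, 2, 3, 4, 5}
read a: {0, 1, 2, 4, 5}
Final reachable set {0, 1, 2, 4, 5} has 5 states.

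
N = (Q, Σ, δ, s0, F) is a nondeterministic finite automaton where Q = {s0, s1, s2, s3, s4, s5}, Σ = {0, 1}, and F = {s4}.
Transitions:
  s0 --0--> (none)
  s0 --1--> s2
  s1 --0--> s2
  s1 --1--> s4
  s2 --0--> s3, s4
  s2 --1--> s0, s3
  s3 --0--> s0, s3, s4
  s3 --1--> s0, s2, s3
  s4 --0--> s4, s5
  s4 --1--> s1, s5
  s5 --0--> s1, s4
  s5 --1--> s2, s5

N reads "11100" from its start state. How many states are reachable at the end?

Start: {s0}
read 1: {s2}
read 1: {s0, s3}
read 1: {s0, s2, s3}
read 0: {s0, s3, s4}
read 0: {s0, s3, s4, s5}
Final reachable set {s0, s3, s4, s5} has 4 states.

4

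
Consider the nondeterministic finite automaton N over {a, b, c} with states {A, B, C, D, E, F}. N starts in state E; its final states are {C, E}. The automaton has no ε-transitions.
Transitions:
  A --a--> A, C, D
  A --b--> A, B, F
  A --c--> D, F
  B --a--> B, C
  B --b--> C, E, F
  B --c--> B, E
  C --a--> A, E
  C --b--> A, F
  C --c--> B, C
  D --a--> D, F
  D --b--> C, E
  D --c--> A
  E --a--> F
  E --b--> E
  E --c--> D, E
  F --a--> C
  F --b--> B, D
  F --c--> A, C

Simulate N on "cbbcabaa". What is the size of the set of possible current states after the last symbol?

6

Start: {E}
read c: {D, E}
read b: {C, E}
read b: {A, E, F}
read c: {A, C, D, E, F}
read a: {A, C, D, E, F}
read b: {A, B, C, D, E, F}
read a: {A, B, C, D, E, F}
read a: {A, B, C, D, E, F}
Final reachable set {A, B, C, D, E, F} has 6 states.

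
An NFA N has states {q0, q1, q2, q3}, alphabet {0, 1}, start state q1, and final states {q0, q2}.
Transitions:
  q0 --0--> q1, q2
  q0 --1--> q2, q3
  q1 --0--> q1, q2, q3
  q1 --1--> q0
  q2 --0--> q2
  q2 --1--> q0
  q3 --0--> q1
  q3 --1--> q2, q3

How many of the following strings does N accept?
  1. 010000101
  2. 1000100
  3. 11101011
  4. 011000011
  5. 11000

010000101: accepted
1000100: accepted
11101011: accepted
011000011: accepted
11000: accepted

5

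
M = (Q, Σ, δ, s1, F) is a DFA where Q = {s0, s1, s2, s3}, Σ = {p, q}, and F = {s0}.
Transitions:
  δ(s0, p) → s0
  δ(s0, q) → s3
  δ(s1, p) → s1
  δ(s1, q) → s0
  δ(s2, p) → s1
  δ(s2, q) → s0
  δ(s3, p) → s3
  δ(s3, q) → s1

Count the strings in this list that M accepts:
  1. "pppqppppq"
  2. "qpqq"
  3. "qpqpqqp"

1

"pppqppppq": rejected
"qpqq": rejected
"qpqpqqp": accepted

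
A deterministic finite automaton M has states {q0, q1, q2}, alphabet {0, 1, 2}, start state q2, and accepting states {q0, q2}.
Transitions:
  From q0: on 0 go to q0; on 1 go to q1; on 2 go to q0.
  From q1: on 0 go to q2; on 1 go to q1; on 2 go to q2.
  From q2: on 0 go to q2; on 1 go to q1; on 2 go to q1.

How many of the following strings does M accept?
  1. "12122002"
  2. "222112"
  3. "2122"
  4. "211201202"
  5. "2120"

2

"12122002": rejected
"222112": accepted
"2122": rejected
"211201202": rejected
"2120": accepted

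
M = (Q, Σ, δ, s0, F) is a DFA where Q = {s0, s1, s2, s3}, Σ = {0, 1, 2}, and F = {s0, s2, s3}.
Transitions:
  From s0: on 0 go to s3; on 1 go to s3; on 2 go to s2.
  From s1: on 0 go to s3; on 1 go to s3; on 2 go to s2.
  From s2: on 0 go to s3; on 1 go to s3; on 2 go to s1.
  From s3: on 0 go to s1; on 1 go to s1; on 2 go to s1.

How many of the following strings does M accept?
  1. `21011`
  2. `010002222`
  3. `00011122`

`21011`: rejected
`010002222`: accepted
`00011122`: rejected

1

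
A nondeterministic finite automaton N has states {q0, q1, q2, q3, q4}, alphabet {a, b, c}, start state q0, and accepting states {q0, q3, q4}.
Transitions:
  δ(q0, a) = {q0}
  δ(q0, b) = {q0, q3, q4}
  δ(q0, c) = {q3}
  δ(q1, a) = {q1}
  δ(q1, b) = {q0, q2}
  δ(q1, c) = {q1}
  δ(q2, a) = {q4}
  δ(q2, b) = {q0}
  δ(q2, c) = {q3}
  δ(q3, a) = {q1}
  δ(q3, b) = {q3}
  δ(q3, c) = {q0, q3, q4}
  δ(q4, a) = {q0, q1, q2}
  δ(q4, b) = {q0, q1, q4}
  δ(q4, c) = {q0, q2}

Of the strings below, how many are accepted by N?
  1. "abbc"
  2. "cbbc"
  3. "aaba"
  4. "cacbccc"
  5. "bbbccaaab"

5

"abbc": accepted
"cbbc": accepted
"aaba": accepted
"cacbccc": accepted
"bbbccaaab": accepted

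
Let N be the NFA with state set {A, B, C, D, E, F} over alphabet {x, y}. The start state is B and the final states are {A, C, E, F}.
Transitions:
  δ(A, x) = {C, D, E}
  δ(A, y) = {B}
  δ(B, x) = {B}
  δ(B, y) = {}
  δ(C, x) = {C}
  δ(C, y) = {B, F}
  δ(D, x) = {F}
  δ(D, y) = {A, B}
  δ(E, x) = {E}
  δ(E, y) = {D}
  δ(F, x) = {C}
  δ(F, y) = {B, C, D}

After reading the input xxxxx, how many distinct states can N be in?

Start: {B}
read x: {B}
read x: {B}
read x: {B}
read x: {B}
read x: {B}
Final reachable set {B} has 1 state.

1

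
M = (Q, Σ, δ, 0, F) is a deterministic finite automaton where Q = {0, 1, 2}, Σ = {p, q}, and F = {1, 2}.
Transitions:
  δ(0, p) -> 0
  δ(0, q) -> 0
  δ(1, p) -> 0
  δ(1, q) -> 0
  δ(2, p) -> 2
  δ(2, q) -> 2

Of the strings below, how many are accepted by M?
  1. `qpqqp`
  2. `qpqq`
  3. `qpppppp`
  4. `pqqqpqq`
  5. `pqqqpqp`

0

`qpqqp`: rejected
`qpqq`: rejected
`qpppppp`: rejected
`pqqqpqq`: rejected
`pqqqpqp`: rejected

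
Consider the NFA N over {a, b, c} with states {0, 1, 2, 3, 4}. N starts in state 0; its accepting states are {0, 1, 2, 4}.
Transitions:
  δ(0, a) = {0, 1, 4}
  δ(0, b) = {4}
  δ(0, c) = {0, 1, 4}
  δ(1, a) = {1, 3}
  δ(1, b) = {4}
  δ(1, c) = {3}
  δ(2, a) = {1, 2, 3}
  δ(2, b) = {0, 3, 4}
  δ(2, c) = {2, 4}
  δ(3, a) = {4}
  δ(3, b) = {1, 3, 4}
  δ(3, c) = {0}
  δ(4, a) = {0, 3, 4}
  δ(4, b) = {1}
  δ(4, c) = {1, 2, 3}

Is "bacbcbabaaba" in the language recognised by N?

accepted

Start: {0}
read b: {4}
read a: {0, 3, 4}
read c: {0, 1, 2, 3, 4}
read b: {0, 1, 3, 4}
read c: {0, 1, 2, 3, 4}
read b: {0, 1, 3, 4}
read a: {0, 1, 3, 4}
read b: {1, 3, 4}
read a: {0, 1, 3, 4}
read a: {0, 1, 3, 4}
read b: {1, 3, 4}
read a: {0, 1, 3, 4}
Reachable ∩ accepting = {0, 1, 4} — nonempty.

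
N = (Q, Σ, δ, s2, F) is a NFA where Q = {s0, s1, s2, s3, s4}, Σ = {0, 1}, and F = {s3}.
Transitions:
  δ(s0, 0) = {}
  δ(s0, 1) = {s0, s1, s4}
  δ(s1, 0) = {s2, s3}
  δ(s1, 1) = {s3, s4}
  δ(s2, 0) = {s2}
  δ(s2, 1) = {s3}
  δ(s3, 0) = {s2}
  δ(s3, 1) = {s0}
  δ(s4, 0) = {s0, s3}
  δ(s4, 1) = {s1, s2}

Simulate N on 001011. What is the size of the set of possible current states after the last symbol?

Start: {s2}
read 0: {s2}
read 0: {s2}
read 1: {s3}
read 0: {s2}
read 1: {s3}
read 1: {s0}
Final reachable set {s0} has 1 state.

1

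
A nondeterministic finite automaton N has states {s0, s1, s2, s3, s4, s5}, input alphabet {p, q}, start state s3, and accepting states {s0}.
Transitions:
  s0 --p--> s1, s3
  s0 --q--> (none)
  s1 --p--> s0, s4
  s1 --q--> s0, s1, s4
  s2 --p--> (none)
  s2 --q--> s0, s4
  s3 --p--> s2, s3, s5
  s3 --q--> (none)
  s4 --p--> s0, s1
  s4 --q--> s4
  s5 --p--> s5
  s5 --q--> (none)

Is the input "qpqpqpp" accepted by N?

Start: {s3}
read q: {}
The reachable set is empty and stays empty for the remaining 6 symbols.
Reachable ∩ accepting = {} — empty.

rejected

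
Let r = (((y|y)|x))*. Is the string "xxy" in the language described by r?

yes

Split into 3 pieces x · x · y; each matches ((y|y)|x).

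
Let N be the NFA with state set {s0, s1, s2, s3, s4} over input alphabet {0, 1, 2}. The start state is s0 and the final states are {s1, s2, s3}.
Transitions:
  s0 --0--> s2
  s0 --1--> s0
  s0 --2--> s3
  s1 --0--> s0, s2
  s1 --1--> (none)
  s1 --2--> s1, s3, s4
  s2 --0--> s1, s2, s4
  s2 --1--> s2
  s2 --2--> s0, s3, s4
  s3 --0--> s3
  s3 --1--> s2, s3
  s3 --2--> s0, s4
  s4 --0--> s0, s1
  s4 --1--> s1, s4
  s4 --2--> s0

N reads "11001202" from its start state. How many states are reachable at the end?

Start: {s0}
read 1: {s0}
read 1: {s0}
read 0: {s2}
read 0: {s1, s2, s4}
read 1: {s1, s2, s4}
read 2: {s0, s1, s3, s4}
read 0: {s0, s1, s2, s3}
read 2: {s0, s1, s3, s4}
Final reachable set {s0, s1, s3, s4} has 4 states.

4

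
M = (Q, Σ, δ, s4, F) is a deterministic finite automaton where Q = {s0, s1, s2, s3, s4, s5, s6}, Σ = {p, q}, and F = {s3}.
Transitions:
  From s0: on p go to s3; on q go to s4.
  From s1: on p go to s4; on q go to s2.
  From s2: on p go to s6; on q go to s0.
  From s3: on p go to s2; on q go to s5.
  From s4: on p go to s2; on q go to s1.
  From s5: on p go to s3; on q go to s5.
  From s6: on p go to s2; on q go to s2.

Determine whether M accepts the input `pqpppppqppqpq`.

s4 --p--> s2
s2 --q--> s0
s0 --p--> s3
s3 --p--> s2
s2 --p--> s6
s6 --p--> s2
s2 --p--> s6
s6 --q--> s2
s2 --p--> s6
s6 --p--> s2
s2 --q--> s0
s0 --p--> s3
s3 --q--> s5
End in state s5, which is not an accepting state.

rejected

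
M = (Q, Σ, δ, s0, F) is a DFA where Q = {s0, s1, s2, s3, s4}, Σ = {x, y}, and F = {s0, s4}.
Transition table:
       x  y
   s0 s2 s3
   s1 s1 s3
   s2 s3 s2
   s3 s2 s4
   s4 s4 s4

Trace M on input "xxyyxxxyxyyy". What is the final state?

s4

s0 --x--> s2
s2 --x--> s3
s3 --y--> s4
s4 --y--> s4
s4 --x--> s4
s4 --x--> s4
s4 --x--> s4
s4 --y--> s4
s4 --x--> s4
s4 --y--> s4
s4 --y--> s4
s4 --y--> s4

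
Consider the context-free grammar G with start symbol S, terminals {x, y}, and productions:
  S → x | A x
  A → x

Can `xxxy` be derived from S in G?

no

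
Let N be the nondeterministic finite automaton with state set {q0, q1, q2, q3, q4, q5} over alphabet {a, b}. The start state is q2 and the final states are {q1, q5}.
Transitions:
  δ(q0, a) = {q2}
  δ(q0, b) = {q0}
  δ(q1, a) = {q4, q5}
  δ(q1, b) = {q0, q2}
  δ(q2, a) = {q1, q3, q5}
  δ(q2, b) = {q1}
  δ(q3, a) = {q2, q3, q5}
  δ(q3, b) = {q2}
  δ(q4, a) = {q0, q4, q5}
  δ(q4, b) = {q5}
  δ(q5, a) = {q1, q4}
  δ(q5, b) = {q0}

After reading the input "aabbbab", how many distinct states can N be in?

Start: {q2}
read a: {q1, q3, q5}
read a: {q1, q2, q3, q4, q5}
read b: {q0, q1, q2, q5}
read b: {q0, q1, q2}
read b: {q0, q1, q2}
read a: {q1, q2, q3, q4, q5}
read b: {q0, q1, q2, q5}
Final reachable set {q0, q1, q2, q5} has 4 states.

4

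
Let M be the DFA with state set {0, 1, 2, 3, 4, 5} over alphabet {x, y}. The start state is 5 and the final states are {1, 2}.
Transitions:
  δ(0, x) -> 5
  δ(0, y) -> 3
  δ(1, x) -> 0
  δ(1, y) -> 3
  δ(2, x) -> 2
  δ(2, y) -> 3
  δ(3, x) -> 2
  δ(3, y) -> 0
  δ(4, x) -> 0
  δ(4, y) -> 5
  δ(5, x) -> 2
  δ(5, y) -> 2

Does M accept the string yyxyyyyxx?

5 --y--> 2
2 --y--> 3
3 --x--> 2
2 --y--> 3
3 --y--> 0
0 --y--> 3
3 --y--> 0
0 --x--> 5
5 --x--> 2
End in state 2, which is an accepting state.

accepted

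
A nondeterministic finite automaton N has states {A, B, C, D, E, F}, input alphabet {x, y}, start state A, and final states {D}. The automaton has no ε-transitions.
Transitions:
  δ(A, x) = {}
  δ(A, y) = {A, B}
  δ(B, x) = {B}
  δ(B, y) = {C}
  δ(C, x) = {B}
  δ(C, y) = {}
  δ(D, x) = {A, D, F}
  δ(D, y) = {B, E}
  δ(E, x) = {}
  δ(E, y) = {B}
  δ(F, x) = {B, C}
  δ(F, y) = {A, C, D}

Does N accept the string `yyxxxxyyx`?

rejected

Start: {A}
read y: {A, B}
read y: {A, B, C}
read x: {B}
read x: {B}
read x: {B}
read x: {B}
read y: {C}
read y: {}
The reachable set is empty and stays empty for the remaining 1 symbol.
Reachable ∩ accepting = {} — empty.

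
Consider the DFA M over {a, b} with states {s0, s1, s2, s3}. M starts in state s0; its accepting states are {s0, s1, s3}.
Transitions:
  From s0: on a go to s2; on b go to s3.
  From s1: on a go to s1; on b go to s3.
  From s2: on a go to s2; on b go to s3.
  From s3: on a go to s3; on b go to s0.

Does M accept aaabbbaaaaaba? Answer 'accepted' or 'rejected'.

s0 --a--> s2
s2 --a--> s2
s2 --a--> s2
s2 --b--> s3
s3 --b--> s0
s0 --b--> s3
s3 --a--> s3
s3 --a--> s3
s3 --a--> s3
s3 --a--> s3
s3 --a--> s3
s3 --b--> s0
s0 --a--> s2
End in state s2, which is not an accepting state.

rejected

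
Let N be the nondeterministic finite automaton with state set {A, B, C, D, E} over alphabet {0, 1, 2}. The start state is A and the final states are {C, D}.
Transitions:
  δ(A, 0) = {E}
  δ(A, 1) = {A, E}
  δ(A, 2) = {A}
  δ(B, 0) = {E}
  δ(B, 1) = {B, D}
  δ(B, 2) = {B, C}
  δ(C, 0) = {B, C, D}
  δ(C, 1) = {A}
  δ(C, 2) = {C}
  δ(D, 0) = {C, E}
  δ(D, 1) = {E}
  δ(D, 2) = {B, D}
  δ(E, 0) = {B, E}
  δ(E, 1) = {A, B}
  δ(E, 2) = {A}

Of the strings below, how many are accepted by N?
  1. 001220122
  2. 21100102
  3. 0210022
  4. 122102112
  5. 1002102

5

001220122: accepted
21100102: accepted
0210022: accepted
122102112: accepted
1002102: accepted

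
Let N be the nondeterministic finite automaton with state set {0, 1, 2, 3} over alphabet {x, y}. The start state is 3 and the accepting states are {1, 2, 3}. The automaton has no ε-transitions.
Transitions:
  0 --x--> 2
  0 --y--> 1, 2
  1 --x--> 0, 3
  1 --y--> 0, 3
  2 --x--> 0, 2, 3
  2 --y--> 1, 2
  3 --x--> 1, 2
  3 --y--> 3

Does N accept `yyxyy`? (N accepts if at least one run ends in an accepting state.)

Start: {3}
read y: {3}
read y: {3}
read x: {1, 2}
read y: {0, 1, 2, 3}
read y: {0, 1, 2, 3}
Reachable ∩ accepting = {1, 2, 3} — nonempty.

accepted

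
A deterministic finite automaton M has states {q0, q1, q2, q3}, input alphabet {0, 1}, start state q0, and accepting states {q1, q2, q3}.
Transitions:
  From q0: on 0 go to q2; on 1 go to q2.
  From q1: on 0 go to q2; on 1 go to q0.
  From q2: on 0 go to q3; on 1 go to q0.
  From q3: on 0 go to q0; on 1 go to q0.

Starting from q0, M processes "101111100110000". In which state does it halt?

q3

q0 --1--> q2
q2 --0--> q3
q3 --1--> q0
q0 --1--> q2
q2 --1--> q0
q0 --1--> q2
q2 --1--> q0
q0 --0--> q2
q2 --0--> q3
q3 --1--> q0
q0 --1--> q2
q2 --0--> q3
q3 --0--> q0
q0 --0--> q2
q2 --0--> q3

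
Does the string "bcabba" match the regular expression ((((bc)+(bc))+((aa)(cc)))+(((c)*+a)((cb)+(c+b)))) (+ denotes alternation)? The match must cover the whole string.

no

Neither (((bc)+(bc))+((aa)(cc))) nor (((c)*+a)((cb)+(c+b))) matches bcabba.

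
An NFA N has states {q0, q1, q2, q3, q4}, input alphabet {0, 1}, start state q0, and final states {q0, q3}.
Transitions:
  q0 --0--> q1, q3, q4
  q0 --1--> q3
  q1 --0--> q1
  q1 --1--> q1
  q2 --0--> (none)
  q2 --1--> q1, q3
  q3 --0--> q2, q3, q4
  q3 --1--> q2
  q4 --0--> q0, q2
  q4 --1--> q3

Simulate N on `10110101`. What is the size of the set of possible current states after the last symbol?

Start: {q0}
read 1: {q3}
read 0: {q2, q3, q4}
read 1: {q1, q2, q3}
read 1: {q1, q2, q3}
read 0: {q1, q2, q3, q4}
read 1: {q1, q2, q3}
read 0: {q1, q2, q3, q4}
read 1: {q1, q2, q3}
Final reachable set {q1, q2, q3} has 3 states.

3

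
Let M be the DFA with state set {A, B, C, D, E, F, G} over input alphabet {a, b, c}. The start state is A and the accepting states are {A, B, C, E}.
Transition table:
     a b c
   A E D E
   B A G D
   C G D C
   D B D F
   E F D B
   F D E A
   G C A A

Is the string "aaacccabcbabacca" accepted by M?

A --a--> E
E --a--> F
F --a--> D
D --c--> F
F --c--> A
A --c--> E
E --a--> F
F --b--> E
E --c--> B
B --b--> G
G --a--> C
C --b--> D
D --a--> B
B --c--> D
D --c--> F
F --a--> D
End in state D, which is not an accepting state.

rejected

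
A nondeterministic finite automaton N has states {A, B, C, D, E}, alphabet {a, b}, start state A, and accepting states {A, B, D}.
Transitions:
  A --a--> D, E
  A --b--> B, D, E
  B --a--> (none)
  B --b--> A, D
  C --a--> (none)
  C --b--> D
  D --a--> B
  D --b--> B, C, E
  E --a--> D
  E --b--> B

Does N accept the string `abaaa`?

Start: {A}
read a: {D, E}
read b: {B, C, E}
read a: {D}
read a: {B}
read a: {}
Reachable ∩ accepting = {} — empty.

rejected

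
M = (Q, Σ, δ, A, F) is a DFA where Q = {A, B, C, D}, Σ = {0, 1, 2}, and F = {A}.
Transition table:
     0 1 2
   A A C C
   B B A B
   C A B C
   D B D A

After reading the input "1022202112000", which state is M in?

A --1--> C
C --0--> A
A --2--> C
C --2--> C
C --2--> C
C --0--> A
A --2--> C
C --1--> B
B --1--> A
A --2--> C
C --0--> A
A --0--> A
A --0--> A

A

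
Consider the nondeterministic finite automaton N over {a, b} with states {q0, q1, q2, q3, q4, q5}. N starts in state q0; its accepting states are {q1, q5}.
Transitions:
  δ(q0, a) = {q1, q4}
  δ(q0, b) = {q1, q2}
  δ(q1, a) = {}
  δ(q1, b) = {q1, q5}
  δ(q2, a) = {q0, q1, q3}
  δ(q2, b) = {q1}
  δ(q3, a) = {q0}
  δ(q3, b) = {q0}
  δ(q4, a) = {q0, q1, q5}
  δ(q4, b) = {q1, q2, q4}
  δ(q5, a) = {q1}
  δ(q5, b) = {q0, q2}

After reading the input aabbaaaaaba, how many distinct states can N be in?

5

Start: {q0}
read a: {q1, q4}
read a: {q0, q1, q5}
read b: {q0, q1, q2, q5}
read b: {q0, q1, q2, q5}
read a: {q0, q1, q3, q4}
read a: {q0, q1, q4, q5}
read a: {q0, q1, q4, q5}
read a: {q0, q1, q4, q5}
read a: {q0, q1, q4, q5}
read b: {q0, q1, q2, q4, q5}
read a: {q0, q1, q3, q4, q5}
Final reachable set {q0, q1, q3, q4, q5} has 5 states.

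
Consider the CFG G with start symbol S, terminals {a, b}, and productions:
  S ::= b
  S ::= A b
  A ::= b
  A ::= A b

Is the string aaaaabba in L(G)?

no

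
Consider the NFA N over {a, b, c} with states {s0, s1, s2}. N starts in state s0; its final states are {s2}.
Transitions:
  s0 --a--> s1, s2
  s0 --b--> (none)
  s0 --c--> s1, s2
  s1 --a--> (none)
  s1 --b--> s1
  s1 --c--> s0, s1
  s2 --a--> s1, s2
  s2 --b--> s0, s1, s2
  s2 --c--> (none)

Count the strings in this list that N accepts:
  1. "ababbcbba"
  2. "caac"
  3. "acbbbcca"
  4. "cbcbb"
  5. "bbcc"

"ababbcbba": accepted
"caac": rejected
"acbbbcca": accepted
"cbcbb": accepted
"bbcc": rejected

3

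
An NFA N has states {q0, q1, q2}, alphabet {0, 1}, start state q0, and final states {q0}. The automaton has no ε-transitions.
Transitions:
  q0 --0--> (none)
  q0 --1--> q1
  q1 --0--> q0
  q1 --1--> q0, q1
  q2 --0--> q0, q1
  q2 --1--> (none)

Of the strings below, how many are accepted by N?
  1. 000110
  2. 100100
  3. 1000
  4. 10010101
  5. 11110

1

000110: rejected
100100: rejected
1000: rejected
10010101: rejected
11110: accepted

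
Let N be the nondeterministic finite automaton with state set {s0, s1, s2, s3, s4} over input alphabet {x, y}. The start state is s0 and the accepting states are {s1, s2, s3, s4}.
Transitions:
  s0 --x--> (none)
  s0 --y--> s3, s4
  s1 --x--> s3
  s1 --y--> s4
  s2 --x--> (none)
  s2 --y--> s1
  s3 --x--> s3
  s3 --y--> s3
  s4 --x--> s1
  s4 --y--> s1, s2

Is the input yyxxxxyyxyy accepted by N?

Start: {s0}
read y: {s3, s4}
read y: {s1, s2, s3}
read x: {s3}
read x: {s3}
read x: {s3}
read x: {s3}
read y: {s3}
read y: {s3}
read x: {s3}
read y: {s3}
read y: {s3}
Reachable ∩ accepting = {s3} — nonempty.

accepted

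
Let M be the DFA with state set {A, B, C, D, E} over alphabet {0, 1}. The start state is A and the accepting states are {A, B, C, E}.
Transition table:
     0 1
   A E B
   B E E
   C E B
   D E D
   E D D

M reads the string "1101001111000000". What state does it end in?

D

A --1--> B
B --1--> E
E --0--> D
D --1--> D
D --0--> E
E --0--> D
D --1--> D
D --1--> D
D --1--> D
D --1--> D
D --0--> E
E --0--> D
D --0--> E
E --0--> D
D --0--> E
E --0--> D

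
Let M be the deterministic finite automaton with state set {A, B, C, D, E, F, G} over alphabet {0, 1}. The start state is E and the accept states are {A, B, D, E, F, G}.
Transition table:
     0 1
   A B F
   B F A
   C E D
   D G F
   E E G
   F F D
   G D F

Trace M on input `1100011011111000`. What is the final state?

G

E --1--> G
G --1--> F
F --0--> F
F --0--> F
F --0--> F
F --1--> D
D --1--> F
F --0--> F
F --1--> D
D --1--> F
F --1--> D
D --1--> F
F --1--> D
D --0--> G
G --0--> D
D --0--> G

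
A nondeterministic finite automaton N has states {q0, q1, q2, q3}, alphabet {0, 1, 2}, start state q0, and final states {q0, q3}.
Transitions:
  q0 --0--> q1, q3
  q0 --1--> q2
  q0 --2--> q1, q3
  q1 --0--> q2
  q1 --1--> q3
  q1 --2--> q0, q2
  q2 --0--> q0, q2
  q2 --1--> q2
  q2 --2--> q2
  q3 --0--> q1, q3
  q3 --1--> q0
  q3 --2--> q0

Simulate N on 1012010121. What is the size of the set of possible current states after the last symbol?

1

Start: {q0}
read 1: {q2}
read 0: {q0, q2}
read 1: {q2}
read 2: {q2}
read 0: {q0, q2}
read 1: {q2}
read 0: {q0, q2}
read 1: {q2}
read 2: {q2}
read 1: {q2}
Final reachable set {q2} has 1 state.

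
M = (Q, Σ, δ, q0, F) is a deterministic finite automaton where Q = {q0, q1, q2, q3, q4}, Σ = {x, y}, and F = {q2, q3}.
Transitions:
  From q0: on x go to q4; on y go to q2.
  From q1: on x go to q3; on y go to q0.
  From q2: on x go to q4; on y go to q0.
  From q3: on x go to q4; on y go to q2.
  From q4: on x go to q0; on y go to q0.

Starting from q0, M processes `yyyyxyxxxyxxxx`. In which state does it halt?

q0 --y--> q2
q2 --y--> q0
q0 --y--> q2
q2 --y--> q0
q0 --x--> q4
q4 --y--> q0
q0 --x--> q4
q4 --x--> q0
q0 --x--> q4
q4 --y--> q0
q0 --x--> q4
q4 --x--> q0
q0 --x--> q4
q4 --x--> q0

q0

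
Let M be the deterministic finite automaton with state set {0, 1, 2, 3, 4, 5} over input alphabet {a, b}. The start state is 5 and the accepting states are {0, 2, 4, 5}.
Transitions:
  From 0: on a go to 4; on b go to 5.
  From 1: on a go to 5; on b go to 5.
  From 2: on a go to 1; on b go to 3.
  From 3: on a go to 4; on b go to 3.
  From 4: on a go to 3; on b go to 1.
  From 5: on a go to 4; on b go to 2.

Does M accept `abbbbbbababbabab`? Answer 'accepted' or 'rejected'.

accepted

5 --a--> 4
4 --b--> 1
1 --b--> 5
5 --b--> 2
2 --b--> 3
3 --b--> 3
3 --b--> 3
3 --a--> 4
4 --b--> 1
1 --a--> 5
5 --b--> 2
2 --b--> 3
3 --a--> 4
4 --b--> 1
1 --a--> 5
5 --b--> 2
End in state 2, which is an accepting state.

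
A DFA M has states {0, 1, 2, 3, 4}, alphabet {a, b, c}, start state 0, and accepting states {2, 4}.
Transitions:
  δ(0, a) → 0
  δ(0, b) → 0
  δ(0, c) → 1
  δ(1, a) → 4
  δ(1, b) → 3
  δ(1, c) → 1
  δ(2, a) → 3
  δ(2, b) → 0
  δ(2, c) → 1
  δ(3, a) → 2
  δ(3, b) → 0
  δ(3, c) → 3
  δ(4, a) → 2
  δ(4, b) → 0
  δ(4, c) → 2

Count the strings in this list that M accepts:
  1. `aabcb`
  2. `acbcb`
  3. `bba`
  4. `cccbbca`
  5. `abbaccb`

1

`aabcb`: rejected
`acbcb`: rejected
`bba`: rejected
`cccbbca`: accepted
`abbaccb`: rejected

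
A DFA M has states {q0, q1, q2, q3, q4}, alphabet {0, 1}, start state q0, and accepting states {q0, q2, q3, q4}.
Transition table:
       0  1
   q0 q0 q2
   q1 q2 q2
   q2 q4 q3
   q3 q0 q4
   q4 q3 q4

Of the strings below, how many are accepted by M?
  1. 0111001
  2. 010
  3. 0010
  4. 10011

0111001: accepted
010: accepted
0010: accepted
10011: accepted

4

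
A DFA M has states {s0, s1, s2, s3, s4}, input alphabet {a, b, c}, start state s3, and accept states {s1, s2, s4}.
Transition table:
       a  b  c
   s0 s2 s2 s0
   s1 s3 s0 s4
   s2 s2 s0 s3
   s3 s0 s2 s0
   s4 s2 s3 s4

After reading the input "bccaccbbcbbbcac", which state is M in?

s3 --b--> s2
s2 --c--> s3
s3 --c--> s0
s0 --a--> s2
s2 --c--> s3
s3 --c--> s0
s0 --b--> s2
s2 --b--> s0
s0 --c--> s0
s0 --b--> s2
s2 --b--> s0
s0 --b--> s2
s2 --c--> s3
s3 --a--> s0
s0 --c--> s0

s0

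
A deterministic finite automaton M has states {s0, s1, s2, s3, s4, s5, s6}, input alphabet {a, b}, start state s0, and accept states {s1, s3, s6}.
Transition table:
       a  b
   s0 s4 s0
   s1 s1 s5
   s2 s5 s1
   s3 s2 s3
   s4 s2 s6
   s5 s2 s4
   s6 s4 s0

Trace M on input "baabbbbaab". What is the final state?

s0 --b--> s0
s0 --a--> s4
s4 --a--> s2
s2 --b--> s1
s1 --b--> s5
s5 --b--> s4
s4 --b--> s6
s6 --a--> s4
s4 --a--> s2
s2 --b--> s1

s1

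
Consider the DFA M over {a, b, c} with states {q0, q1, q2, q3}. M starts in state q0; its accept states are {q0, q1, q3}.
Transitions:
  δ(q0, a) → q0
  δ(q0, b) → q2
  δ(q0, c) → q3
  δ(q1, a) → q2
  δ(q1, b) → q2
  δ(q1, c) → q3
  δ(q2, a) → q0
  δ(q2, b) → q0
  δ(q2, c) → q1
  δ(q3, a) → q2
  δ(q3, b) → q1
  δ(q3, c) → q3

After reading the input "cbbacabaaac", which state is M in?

q0 --c--> q3
q3 --b--> q1
q1 --b--> q2
q2 --a--> q0
q0 --c--> q3
q3 --a--> q2
q2 --b--> q0
q0 --a--> q0
q0 --a--> q0
q0 --a--> q0
q0 --c--> q3

q3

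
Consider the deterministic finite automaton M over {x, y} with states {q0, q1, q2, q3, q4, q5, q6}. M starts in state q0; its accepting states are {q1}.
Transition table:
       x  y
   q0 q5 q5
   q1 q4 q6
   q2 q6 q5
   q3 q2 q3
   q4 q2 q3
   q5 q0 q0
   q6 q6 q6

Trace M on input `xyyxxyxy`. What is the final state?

q0 --x--> q5
q5 --y--> q0
q0 --y--> q5
q5 --x--> q0
q0 --x--> q5
q5 --y--> q0
q0 --x--> q5
q5 --y--> q0

q0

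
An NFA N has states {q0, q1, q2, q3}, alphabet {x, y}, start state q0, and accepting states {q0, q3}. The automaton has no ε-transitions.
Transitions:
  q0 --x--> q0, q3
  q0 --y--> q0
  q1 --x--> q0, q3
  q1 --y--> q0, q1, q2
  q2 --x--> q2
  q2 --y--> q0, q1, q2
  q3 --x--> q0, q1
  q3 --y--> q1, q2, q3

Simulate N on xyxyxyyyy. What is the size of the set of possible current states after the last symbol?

4

Start: {q0}
read x: {q0, q3}
read y: {q0, q1, q2, q3}
read x: {q0, q1, q2, q3}
read y: {q0, q1, q2, q3}
read x: {q0, q1, q2, q3}
read y: {q0, q1, q2, q3}
read y: {q0, q1, q2, q3}
read y: {q0, q1, q2, q3}
read y: {q0, q1, q2, q3}
Final reachable set {q0, q1, q2, q3} has 4 states.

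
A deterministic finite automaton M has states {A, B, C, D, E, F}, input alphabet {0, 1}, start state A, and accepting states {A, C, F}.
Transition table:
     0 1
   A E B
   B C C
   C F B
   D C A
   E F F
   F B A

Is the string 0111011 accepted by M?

accepted

A --0--> E
E --1--> F
F --1--> A
A --1--> B
B --0--> C
C --1--> B
B --1--> C
End in state C, which is an accepting state.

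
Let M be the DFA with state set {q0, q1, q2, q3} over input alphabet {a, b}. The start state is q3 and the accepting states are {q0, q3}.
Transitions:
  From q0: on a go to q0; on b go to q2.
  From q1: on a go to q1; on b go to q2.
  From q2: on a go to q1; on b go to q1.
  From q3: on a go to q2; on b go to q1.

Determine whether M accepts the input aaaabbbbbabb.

q3 --a--> q2
q2 --a--> q1
q1 --a--> q1
q1 --a--> q1
q1 --b--> q2
q2 --b--> q1
q1 --b--> q2
q2 --b--> q1
q1 --b--> q2
q2 --a--> q1
q1 --b--> q2
q2 --b--> q1
End in state q1, which is not an accepting state.

rejected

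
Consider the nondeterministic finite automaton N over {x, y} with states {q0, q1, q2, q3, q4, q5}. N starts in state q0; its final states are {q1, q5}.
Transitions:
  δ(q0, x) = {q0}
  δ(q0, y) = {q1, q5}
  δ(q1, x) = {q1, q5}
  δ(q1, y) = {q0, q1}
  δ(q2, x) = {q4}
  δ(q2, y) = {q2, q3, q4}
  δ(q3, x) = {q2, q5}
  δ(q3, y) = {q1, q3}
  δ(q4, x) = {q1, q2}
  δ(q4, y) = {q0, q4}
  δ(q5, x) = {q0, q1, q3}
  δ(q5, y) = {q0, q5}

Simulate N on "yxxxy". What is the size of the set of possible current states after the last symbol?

6

Start: {q0}
read y: {q1, q5}
read x: {q0, q1, q3, q5}
read x: {q0, q1, q2, q3, q5}
read x: {q0, q1, q2, q3, q4, q5}
read y: {q0, q1, q2, q3, q4, q5}
Final reachable set {q0, q1, q2, q3, q4, q5} has 6 states.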